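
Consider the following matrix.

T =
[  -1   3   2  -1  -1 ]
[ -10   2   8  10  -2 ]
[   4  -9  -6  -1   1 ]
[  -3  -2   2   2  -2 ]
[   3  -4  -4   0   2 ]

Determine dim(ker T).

2

Row reduce to echelon form.
R2 ← R2 − (10)·R1: [0, -28, -12, 20, 8]
R3 ← R3 + (4)·R1: [0, 3, 2, -5, -3]
R4 ← R4 − (3)·R1: [0, -11, -4, 5, 1]
R5 ← R5 + (3)·R1: [0, 5, 2, -3, -1]
R3 ← R3 + (3/28)·R2: [0, 0, 5/7, -20/7, -15/7]
R4 ← R4 − (11/28)·R2: [0, 0, 5/7, -20/7, -15/7]
R5 ← R5 + (5/28)·R2: [0, 0, -1/7, 4/7, 3/7]
R4 ← R4 − R3: [0, 0, 0, 0, 0]
R5 ← R5 + (1/5)·R3: [0, 0, 0, 0, 0]
3 nonzero rows, so rank(T) = 3.
T has 5 columns; by rank–nullity, nullity = 5 − 3 = 2.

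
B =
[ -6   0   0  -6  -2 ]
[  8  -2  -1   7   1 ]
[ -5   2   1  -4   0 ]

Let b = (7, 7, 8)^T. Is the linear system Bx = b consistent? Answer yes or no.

Row reduce the augmented matrix [B | b].
R2 ← R2 + (4/3)·R1: [0, -2, -1, -1, -5/3, 49/3]
R3 ← R3 − (5/6)·R1: [0, 2, 1, 1, 5/3, 13/6]
R3 ← R3 + R2: [0, 0, 0, 0, 0, 37/2]
The echelon form has 3 nonzero rows; the last pivot sits in the augmented column, so rank(B) = 2 but rank([B|b]) = 3.
Since the ranks differ, the system is inconsistent.

no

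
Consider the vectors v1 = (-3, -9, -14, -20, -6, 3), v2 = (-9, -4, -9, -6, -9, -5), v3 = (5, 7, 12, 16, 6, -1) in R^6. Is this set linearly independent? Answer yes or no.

yes

Form the matrix with these vectors as rows and row reduce.
R2 ← R2 − (3)·R1: [0, 23, 33, 54, 9, -14]
R3 ← R3 + (5/3)·R1: [0, -8, -34/3, -52/3, -4, 4]
R3 ← R3 + (8/23)·R2: [0, 0, 10/69, 100/69, -20/23, -20/23]
3 nonzero rows, so the 3 vectors span a space of dimension 3.
Since 3 = 3, the vectors are linearly independent.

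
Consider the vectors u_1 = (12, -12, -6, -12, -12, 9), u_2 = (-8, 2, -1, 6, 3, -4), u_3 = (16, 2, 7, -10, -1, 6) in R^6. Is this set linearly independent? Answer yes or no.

Form the matrix with these vectors as rows and row reduce.
R2 ← R2 + (2/3)·R1: [0, -6, -5, -2, -5, 2]
R3 ← R3 − (4/3)·R1: [0, 18, 15, 6, 15, -6]
R3 ← R3 + (3)·R2: [0, 0, 0, 0, 0, 0]
2 nonzero rows, so the 3 vectors span a space of dimension 2.
Since 2 < 3, the vectors are linearly dependent.

no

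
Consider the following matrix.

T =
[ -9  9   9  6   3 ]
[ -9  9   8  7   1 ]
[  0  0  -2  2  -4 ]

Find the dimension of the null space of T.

Row reduce to echelon form.
R2 ← R2 − R1: [0, 0, -1, 1, -2]
R3 ← R3 − (2)·R2: [0, 0, 0, 0, 0]
2 nonzero rows, so rank(T) = 2.
T has 5 columns; by rank–nullity, nullity = 5 − 2 = 3.

3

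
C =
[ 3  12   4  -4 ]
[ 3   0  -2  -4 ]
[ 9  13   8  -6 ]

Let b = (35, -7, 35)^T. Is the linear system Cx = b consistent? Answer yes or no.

yes

Row reduce the augmented matrix [C | b].
R2 ← R2 − R1: [0, -12, -6, 0, -42]
R3 ← R3 − (3)·R1: [0, -23, -4, 6, -70]
R3 ← R3 − (23/12)·R2: [0, 0, 15/2, 6, 21/2]
The echelon form has 3 nonzero rows, and every pivot lies in the first 4 columns, so rank(C) = rank([C|b]) = 3.
The system is consistent.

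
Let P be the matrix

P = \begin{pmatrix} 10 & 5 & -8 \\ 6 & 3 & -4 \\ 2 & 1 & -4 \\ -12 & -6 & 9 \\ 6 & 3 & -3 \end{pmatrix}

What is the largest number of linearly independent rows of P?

Row reduce to echelon form.
R2 ← R2 − (3/5)·R1: [0, 0, 4/5]
R3 ← R3 − (1/5)·R1: [0, 0, -12/5]
R4 ← R4 + (6/5)·R1: [0, 0, -3/5]
R5 ← R5 − (3/5)·R1: [0, 0, 9/5]
R3 ← R3 + (3)·R2: [0, 0, 0]
R4 ← R4 + (3/4)·R2: [0, 0, 0]
R5 ← R5 − (9/4)·R2: [0, 0, 0]
Echelon form has 2 nonzero rows, so rank(P) = 2.
The rank gives the maximum number of linearly independent rows: 2.

2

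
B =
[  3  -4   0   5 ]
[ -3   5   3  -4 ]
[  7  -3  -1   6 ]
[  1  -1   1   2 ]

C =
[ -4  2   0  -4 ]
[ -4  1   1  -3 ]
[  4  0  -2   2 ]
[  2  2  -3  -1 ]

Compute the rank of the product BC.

2

First compute BC:
[[ 14,  12, -19,  -5],
 [ -4,  -9,  11,   7],
 [ -8,  23, -19, -27],
 [  8,   5,  -9,  -1]]
Now row reduce the product.
R2 ← R2 + (2/7)·R1: [0, -39/7, 39/7, 39/7]
R3 ← R3 + (4/7)·R1: [0, 209/7, -209/7, -209/7]
R4 ← R4 − (4/7)·R1: [0, -13/7, 13/7, 13/7]
R3 ← R3 + (209/39)·R2: [0, 0, 0, 0]
R4 ← R4 − (1/3)·R2: [0, 0, 0, 0]
2 nonzero rows, so rank(BC) = 2.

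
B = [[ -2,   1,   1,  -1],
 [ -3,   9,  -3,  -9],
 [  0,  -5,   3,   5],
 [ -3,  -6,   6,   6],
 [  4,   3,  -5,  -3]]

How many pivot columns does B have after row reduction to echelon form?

2

Row reduce to echelon form.
R2 ← R2 − (3/2)·R1: [0, 15/2, -9/2, -15/2]
R4 ← R4 − (3/2)·R1: [0, -15/2, 9/2, 15/2]
R5 ← R5 + (2)·R1: [0, 5, -3, -5]
R3 ← R3 + (2/3)·R2: [0, 0, 0, 0]
R4 ← R4 + R2: [0, 0, 0, 0]
R5 ← R5 − (2/3)·R2: [0, 0, 0, 0]
Echelon form has 2 nonzero rows, so rank(B) = 2.
Each nonzero row contributes one pivot column: 2 pivot columns.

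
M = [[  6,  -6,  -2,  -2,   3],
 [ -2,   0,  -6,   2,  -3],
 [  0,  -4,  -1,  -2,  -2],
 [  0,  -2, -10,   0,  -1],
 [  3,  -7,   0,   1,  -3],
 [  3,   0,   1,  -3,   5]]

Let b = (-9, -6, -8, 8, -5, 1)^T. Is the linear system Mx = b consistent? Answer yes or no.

Row reduce the augmented matrix [M | b].
R2 ← R2 + (1/3)·R1: [0, -2, -20/3, 4/3, -2, -9]
R5 ← R5 − (1/2)·R1: [0, -4, 1, 2, -9/2, -1/2]
R6 ← R6 − (1/2)·R1: [0, 3, 2, -2, 7/2, 11/2]
R3 ← R3 − (2)·R2: [0, 0, 37/3, -14/3, 2, 10]
R4 ← R4 − R2: [0, 0, -10/3, -4/3, 1, 17]
R5 ← R5 − (2)·R2: [0, 0, 43/3, -2/3, -1/2, 35/2]
R6 ← R6 + (3/2)·R2: [0, 0, -8, 0, 1/2, -8]
R4 ← R4 + (10/37)·R3: [0, 0, 0, -96/37, 57/37, 729/37]
R5 ← R5 − (43/37)·R3: [0, 0, 0, 176/37, -209/74, 435/74]
R6 ← R6 + (24/37)·R3: [0, 0, 0, -112/37, 133/74, -56/37]
R5 ← R5 + (11/6)·R4: [0, 0, 0, 0, 0, 42]
R6 ← R6 − (7/6)·R4: [0, 0, 0, 0, 0, -49/2]
R6 ← R6 + (7/12)·R5: [0, 0, 0, 0, 0, 0]
The echelon form has 5 nonzero rows; the last pivot sits in the augmented column, so rank(M) = 4 but rank([M|b]) = 5.
Since the ranks differ, the system is inconsistent.

no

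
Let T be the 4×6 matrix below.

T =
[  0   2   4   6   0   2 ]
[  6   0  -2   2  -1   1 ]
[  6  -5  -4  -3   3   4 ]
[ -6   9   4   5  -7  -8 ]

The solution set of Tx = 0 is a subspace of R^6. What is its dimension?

3

Row reduce to echelon form.
Swap R1 ↔ R2
R3 ← R3 − R1: [0, -5, -2, -5, 4, 3]
R4 ← R4 + R1: [0, 9, 2, 7, -8, -7]
R3 ← R3 + (5/2)·R2: [0, 0, 8, 10, 4, 8]
R4 ← R4 − (9/2)·R2: [0, 0, -16, -20, -8, -16]
R4 ← R4 + (2)·R3: [0, 0, 0, 0, 0, 0]
3 nonzero rows, so rank(T) = 3.
T has 6 columns; by rank–nullity, nullity = 6 − 3 = 3.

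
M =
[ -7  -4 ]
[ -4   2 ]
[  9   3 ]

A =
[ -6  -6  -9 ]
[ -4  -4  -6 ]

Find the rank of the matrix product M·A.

First compute MA:
[[ 58,  58,  87],
 [ 16,  16,  24],
 [-66, -66, -99]]
Now row reduce the product.
R2 ← R2 − (8/29)·R1: [0, 0, 0]
R3 ← R3 + (33/29)·R1: [0, 0, 0]
1 nonzero row, so rank(MA) = 1.

1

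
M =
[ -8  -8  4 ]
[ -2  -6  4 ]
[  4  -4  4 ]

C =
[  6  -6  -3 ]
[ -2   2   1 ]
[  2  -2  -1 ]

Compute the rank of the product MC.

First compute MC:
[[-24,  24,  12],
 [  8,  -8,  -4],
 [ 40, -40, -20]]
Now row reduce the product.
R2 ← R2 + (1/3)·R1: [0, 0, 0]
R3 ← R3 + (5/3)·R1: [0, 0, 0]
1 nonzero row, so rank(MC) = 1.

1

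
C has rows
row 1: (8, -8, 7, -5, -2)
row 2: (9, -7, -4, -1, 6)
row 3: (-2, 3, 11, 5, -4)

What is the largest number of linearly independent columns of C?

3

Row reduce to echelon form.
R2 ← R2 − (9/8)·R1: [0, 2, -95/8, 37/8, 33/4]
R3 ← R3 + (1/4)·R1: [0, 1, 51/4, 15/4, -9/2]
R3 ← R3 − (1/2)·R2: [0, 0, 299/16, 23/16, -69/8]
Echelon form has 3 nonzero rows, so rank(C) = 3.
The rank gives the maximum number of linearly independent columns: 3.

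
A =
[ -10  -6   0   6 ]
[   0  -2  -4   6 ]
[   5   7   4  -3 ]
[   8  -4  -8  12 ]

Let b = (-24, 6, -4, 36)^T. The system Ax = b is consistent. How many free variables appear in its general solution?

0

Row reduce the augmented matrix [A | b].
R3 ← R3 + (1/2)·R1: [0, 4, 4, 0, -16]
R4 ← R4 + (4/5)·R1: [0, -44/5, -8, 84/5, 84/5]
R3 ← R3 + (2)·R2: [0, 0, -4, 12, -4]
R4 ← R4 − (22/5)·R2: [0, 0, 48/5, -48/5, -48/5]
R4 ← R4 + (12/5)·R3: [0, 0, 0, 96/5, -96/5]
The echelon form has 4 nonzero rows, and every pivot lies in the first 4 columns, so rank(A) = rank([A|b]) = 4.
The system is consistent.
Free variables = (unknowns) − (rank) = 4 − 4 = 0.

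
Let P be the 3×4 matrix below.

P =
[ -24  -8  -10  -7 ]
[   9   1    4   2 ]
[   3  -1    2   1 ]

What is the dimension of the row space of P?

3

Row reduce to echelon form.
R2 ← R2 + (3/8)·R1: [0, -2, 1/4, -5/8]
R3 ← R3 + (1/8)·R1: [0, -2, 3/4, 1/8]
R3 ← R3 − R2: [0, 0, 1/2, 3/4]
Echelon form has 3 nonzero rows, so rank(P) = 3.
The row space has dimension equal to the rank: 3.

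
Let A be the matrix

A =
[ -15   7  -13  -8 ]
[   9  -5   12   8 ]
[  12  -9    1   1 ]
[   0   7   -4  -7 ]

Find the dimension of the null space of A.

Row reduce to echelon form.
R2 ← R2 + (3/5)·R1: [0, -4/5, 21/5, 16/5]
R3 ← R3 + (4/5)·R1: [0, -17/5, -47/5, -27/5]
R3 ← R3 − (17/4)·R2: [0, 0, -109/4, -19]
R4 ← R4 + (35/4)·R2: [0, 0, 131/4, 21]
R4 ← R4 + (131/109)·R3: [0, 0, 0, -200/109]
4 nonzero rows, so rank(A) = 4.
A has 4 columns; by rank–nullity, nullity = 4 − 4 = 0.

0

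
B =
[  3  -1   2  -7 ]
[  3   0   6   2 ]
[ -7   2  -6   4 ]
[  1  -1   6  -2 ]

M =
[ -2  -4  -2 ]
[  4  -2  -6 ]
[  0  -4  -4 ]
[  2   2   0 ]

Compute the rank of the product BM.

2

First compute BM:
[[-24, -32,  -8],
 [ -2, -32, -30],
 [ 30,  56,  26],
 [-10, -30, -20]]
Now row reduce the product.
R2 ← R2 − (1/12)·R1: [0, -88/3, -88/3]
R3 ← R3 + (5/4)·R1: [0, 16, 16]
R4 ← R4 − (5/12)·R1: [0, -50/3, -50/3]
R3 ← R3 + (6/11)·R2: [0, 0, 0]
R4 ← R4 − (25/44)·R2: [0, 0, 0]
2 nonzero rows, so rank(BM) = 2.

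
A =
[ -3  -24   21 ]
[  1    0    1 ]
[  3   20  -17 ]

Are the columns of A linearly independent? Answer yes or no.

no

Row reduce A to echelon form.
R2 ← R2 + (1/3)·R1: [0, -8, 8]
R3 ← R3 + R1: [0, -4, 4]
R3 ← R3 − (1/2)·R2: [0, 0, 0]
2 pivots among 3 columns.
Only 2 < 3 pivot columns, so the columns are linearly dependent.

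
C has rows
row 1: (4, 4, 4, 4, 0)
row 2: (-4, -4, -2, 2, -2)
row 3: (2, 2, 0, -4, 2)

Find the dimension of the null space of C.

3

Row reduce to echelon form.
R2 ← R2 + R1: [0, 0, 2, 6, -2]
R3 ← R3 − (1/2)·R1: [0, 0, -2, -6, 2]
R3 ← R3 + R2: [0, 0, 0, 0, 0]
2 nonzero rows, so rank(C) = 2.
C has 5 columns; by rank–nullity, nullity = 5 − 2 = 3.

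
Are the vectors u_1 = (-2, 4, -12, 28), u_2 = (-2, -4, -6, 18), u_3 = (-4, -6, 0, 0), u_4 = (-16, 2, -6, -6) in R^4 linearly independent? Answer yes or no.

no

Form the matrix with these vectors as rows and row reduce.
R2 ← R2 − R1: [0, -8, 6, -10]
R3 ← R3 − (2)·R1: [0, -14, 24, -56]
R4 ← R4 − (8)·R1: [0, -30, 90, -230]
R3 ← R3 − (7/4)·R2: [0, 0, 27/2, -77/2]
R4 ← R4 − (15/4)·R2: [0, 0, 135/2, -385/2]
R4 ← R4 − (5)·R3: [0, 0, 0, 0]
3 nonzero rows, so the 4 vectors span a space of dimension 3.
Since 3 < 4, the vectors are linearly dependent.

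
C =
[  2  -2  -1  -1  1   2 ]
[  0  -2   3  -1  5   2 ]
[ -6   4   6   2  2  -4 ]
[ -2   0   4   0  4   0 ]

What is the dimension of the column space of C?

2

Row reduce to echelon form.
R3 ← R3 + (3)·R1: [0, -2, 3, -1, 5, 2]
R4 ← R4 + R1: [0, -2, 3, -1, 5, 2]
R3 ← R3 − R2: [0, 0, 0, 0, 0, 0]
R4 ← R4 − R2: [0, 0, 0, 0, 0, 0]
Echelon form has 2 nonzero rows, so rank(C) = 2.
The column space has dimension equal to the rank: 2.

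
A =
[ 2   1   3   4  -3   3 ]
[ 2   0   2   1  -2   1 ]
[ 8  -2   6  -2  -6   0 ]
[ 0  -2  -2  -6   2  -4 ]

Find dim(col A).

Row reduce to echelon form.
R2 ← R2 − R1: [0, -1, -1, -3, 1, -2]
R3 ← R3 − (4)·R1: [0, -6, -6, -18, 6, -12]
R3 ← R3 − (6)·R2: [0, 0, 0, 0, 0, 0]
R4 ← R4 − (2)·R2: [0, 0, 0, 0, 0, 0]
Echelon form has 2 nonzero rows, so rank(A) = 2.
The column space has dimension equal to the rank: 2.

2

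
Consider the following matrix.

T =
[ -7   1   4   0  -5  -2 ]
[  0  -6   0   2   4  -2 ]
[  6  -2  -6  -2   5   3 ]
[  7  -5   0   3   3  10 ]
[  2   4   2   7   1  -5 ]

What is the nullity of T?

Row reduce to echelon form.
R3 ← R3 + (6/7)·R1: [0, -8/7, -18/7, -2, 5/7, 9/7]
R4 ← R4 + R1: [0, -4, 4, 3, -2, 8]
R5 ← R5 + (2/7)·R1: [0, 30/7, 22/7, 7, -3/7, -39/7]
R3 ← R3 − (4/21)·R2: [0, 0, -18/7, -50/21, -1/21, 5/3]
R4 ← R4 − (2/3)·R2: [0, 0, 4, 5/3, -14/3, 28/3]
R5 ← R5 + (5/7)·R2: [0, 0, 22/7, 59/7, 17/7, -7]
R4 ← R4 + (14/9)·R3: [0, 0, 0, -55/27, -128/27, 322/27]
R5 ← R5 + (11/9)·R3: [0, 0, 0, 149/27, 64/27, -134/27]
R5 ← R5 + (149/55)·R4: [0, 0, 0, 0, -576/55, 1504/55]
5 nonzero rows, so rank(T) = 5.
T has 6 columns; by rank–nullity, nullity = 6 − 5 = 1.

1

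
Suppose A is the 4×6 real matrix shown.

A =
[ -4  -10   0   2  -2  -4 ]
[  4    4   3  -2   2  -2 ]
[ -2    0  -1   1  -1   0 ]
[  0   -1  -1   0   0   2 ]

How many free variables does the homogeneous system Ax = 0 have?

Row reduce to echelon form.
R2 ← R2 + R1: [0, -6, 3, 0, 0, -6]
R3 ← R3 − (1/2)·R1: [0, 5, -1, 0, 0, 2]
R3 ← R3 + (5/6)·R2: [0, 0, 3/2, 0, 0, -3]
R4 ← R4 − (1/6)·R2: [0, 0, -3/2, 0, 0, 3]
R4 ← R4 + R3: [0, 0, 0, 0, 0, 0]
3 nonzero rows, so rank(A) = 3.
A has 6 columns; by rank–nullity, nullity = 6 − 3 = 3.

3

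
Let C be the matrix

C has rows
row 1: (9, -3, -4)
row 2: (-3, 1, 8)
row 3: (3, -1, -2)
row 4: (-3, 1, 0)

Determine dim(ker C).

1

Row reduce to echelon form.
R2 ← R2 + (1/3)·R1: [0, 0, 20/3]
R3 ← R3 − (1/3)·R1: [0, 0, -2/3]
R4 ← R4 + (1/3)·R1: [0, 0, -4/3]
R3 ← R3 + (1/10)·R2: [0, 0, 0]
R4 ← R4 + (1/5)·R2: [0, 0, 0]
2 nonzero rows, so rank(C) = 2.
C has 3 columns; by rank–nullity, nullity = 3 − 2 = 1.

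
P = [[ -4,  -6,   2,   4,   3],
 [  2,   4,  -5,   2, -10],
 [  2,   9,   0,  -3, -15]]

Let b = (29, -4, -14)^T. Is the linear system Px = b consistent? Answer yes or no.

yes

Row reduce the augmented matrix [P | b].
R2 ← R2 + (1/2)·R1: [0, 1, -4, 4, -17/2, 21/2]
R3 ← R3 + (1/2)·R1: [0, 6, 1, -1, -27/2, 1/2]
R3 ← R3 − (6)·R2: [0, 0, 25, -25, 75/2, -125/2]
The echelon form has 3 nonzero rows, and every pivot lies in the first 5 columns, so rank(P) = rank([P|b]) = 3.
The system is consistent.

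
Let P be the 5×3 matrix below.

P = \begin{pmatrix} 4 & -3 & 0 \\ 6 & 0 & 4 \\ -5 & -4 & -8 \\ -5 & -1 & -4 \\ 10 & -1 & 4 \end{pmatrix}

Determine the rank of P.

3

Row reduce to echelon form.
R2 ← R2 − (3/2)·R1: [0, 9/2, 4]
R3 ← R3 + (5/4)·R1: [0, -31/4, -8]
R4 ← R4 + (5/4)·R1: [0, -19/4, -4]
R5 ← R5 − (5/2)·R1: [0, 13/2, 4]
R3 ← R3 + (31/18)·R2: [0, 0, -10/9]
R4 ← R4 + (19/18)·R2: [0, 0, 2/9]
R5 ← R5 − (13/9)·R2: [0, 0, -16/9]
R4 ← R4 + (1/5)·R3: [0, 0, 0]
R5 ← R5 − (8/5)·R3: [0, 0, 0]
Echelon form has 3 nonzero rows, so rank(P) = 3.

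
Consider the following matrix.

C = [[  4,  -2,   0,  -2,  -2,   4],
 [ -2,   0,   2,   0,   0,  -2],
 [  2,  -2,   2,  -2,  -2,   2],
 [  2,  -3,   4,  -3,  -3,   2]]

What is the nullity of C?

4

Row reduce to echelon form.
R2 ← R2 + (1/2)·R1: [0, -1, 2, -1, -1, 0]
R3 ← R3 − (1/2)·R1: [0, -1, 2, -1, -1, 0]
R4 ← R4 − (1/2)·R1: [0, -2, 4, -2, -2, 0]
R3 ← R3 − R2: [0, 0, 0, 0, 0, 0]
R4 ← R4 − (2)·R2: [0, 0, 0, 0, 0, 0]
2 nonzero rows, so rank(C) = 2.
C has 6 columns; by rank–nullity, nullity = 6 − 2 = 4.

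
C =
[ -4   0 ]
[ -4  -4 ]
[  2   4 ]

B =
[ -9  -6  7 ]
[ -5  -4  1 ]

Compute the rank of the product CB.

2

First compute CB:
[[ 36,  24, -28],
 [ 56,  40, -32],
 [-38, -28,  18]]
Now row reduce the product.
R2 ← R2 − (14/9)·R1: [0, 8/3, 104/9]
R3 ← R3 + (19/18)·R1: [0, -8/3, -104/9]
R3 ← R3 + R2: [0, 0, 0]
2 nonzero rows, so rank(CB) = 2.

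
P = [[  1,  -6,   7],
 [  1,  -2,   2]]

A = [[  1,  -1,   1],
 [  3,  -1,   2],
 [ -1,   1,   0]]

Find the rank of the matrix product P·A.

First compute PA:
[[-24,  12, -11],
 [ -7,   3,  -3]]
Now row reduce the product.
R2 ← R2 − (7/24)·R1: [0, -1/2, 5/24]
2 nonzero rows, so rank(PA) = 2.

2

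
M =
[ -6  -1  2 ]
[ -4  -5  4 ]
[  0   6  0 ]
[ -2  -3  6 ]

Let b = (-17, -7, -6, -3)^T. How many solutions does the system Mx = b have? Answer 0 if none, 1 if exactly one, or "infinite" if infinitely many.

1

Row reduce the augmented matrix [M | b].
R2 ← R2 − (2/3)·R1: [0, -13/3, 8/3, 13/3]
R4 ← R4 − (1/3)·R1: [0, -8/3, 16/3, 8/3]
R3 ← R3 + (18/13)·R2: [0, 0, 48/13, 0]
R4 ← R4 − (8/13)·R2: [0, 0, 48/13, 0]
R4 ← R4 − R3: [0, 0, 0, 0]
The echelon form has 3 nonzero rows, and every pivot lies in the first 3 columns, so rank(M) = rank([M|b]) = 3.
The system is consistent.
rank = 3 = number of unknowns, so the solution is unique.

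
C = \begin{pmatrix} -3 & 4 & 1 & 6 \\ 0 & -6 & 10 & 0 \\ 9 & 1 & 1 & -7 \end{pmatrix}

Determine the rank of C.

Row reduce to echelon form.
R3 ← R3 + (3)·R1: [0, 13, 4, 11]
R3 ← R3 + (13/6)·R2: [0, 0, 77/3, 11]
Echelon form has 3 nonzero rows, so rank(C) = 3.

3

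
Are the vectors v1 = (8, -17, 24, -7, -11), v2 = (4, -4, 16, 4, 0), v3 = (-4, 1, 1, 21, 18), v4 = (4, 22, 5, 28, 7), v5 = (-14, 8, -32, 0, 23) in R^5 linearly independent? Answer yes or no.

yes

Form the matrix with these vectors as rows and row reduce.
R2 ← R2 − (1/2)·R1: [0, 9/2, 4, 15/2, 11/2]
R3 ← R3 + (1/2)·R1: [0, -15/2, 13, 35/2, 25/2]
R4 ← R4 − (1/2)·R1: [0, 61/2, -7, 63/2, 25/2]
R5 ← R5 + (7/4)·R1: [0, -87/4, 10, -49/4, 15/4]
R3 ← R3 + (5/3)·R2: [0, 0, 59/3, 30, 65/3]
R4 ← R4 − (61/9)·R2: [0, 0, -307/9, -58/3, -223/9]
R5 ← R5 + (29/6)·R2: [0, 0, 88/3, 24, 91/3]
R4 ← R4 + (307/177)·R3: [0, 0, 0, 5788/177, 2266/177]
R5 ← R5 − (88/59)·R3: [0, 0, 0, -1224/59, -117/59]
R5 ← R5 + (918/1447)·R4: [0, 0, 0, 0, 8883/1447]
5 nonzero rows, so the 5 vectors span a space of dimension 5.
Since 5 = 5, the vectors are linearly independent.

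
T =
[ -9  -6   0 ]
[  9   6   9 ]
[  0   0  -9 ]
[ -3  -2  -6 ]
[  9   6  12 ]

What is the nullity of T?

1

Row reduce to echelon form.
R2 ← R2 + R1: [0, 0, 9]
R4 ← R4 − (1/3)·R1: [0, 0, -6]
R5 ← R5 + R1: [0, 0, 12]
R3 ← R3 + R2: [0, 0, 0]
R4 ← R4 + (2/3)·R2: [0, 0, 0]
R5 ← R5 − (4/3)·R2: [0, 0, 0]
2 nonzero rows, so rank(T) = 2.
T has 3 columns; by rank–nullity, nullity = 3 − 2 = 1.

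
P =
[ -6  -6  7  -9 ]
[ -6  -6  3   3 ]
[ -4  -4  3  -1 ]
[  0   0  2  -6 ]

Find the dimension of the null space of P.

Row reduce to echelon form.
R2 ← R2 − R1: [0, 0, -4, 12]
R3 ← R3 − (2/3)·R1: [0, 0, -5/3, 5]
R3 ← R3 − (5/12)·R2: [0, 0, 0, 0]
R4 ← R4 + (1/2)·R2: [0, 0, 0, 0]
2 nonzero rows, so rank(P) = 2.
P has 4 columns; by rank–nullity, nullity = 4 − 2 = 2.

2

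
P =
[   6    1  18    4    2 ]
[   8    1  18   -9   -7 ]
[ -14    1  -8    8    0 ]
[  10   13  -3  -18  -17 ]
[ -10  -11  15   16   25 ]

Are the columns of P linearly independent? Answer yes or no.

Row reduce P to echelon form.
R2 ← R2 − (4/3)·R1: [0, -1/3, -6, -43/3, -29/3]
R3 ← R3 + (7/3)·R1: [0, 10/3, 34, 52/3, 14/3]
R4 ← R4 − (5/3)·R1: [0, 34/3, -33, -74/3, -61/3]
R5 ← R5 + (5/3)·R1: [0, -28/3, 45, 68/3, 85/3]
R3 ← R3 + (10)·R2: [0, 0, -26, -126, -92]
R4 ← R4 + (34)·R2: [0, 0, -237, -512, -349]
R5 ← R5 − (28)·R2: [0, 0, 213, 424, 299]
R4 ← R4 − (237/26)·R3: [0, 0, 0, 8275/13, 6365/13]
R5 ← R5 + (213/26)·R3: [0, 0, 0, -7907/13, -5911/13]
R5 ← R5 + (7907/8275)·R4: [0, 0, 0, 0, 21762/1655]
5 pivots among 5 columns.
Every column is a pivot column, so the columns are linearly independent.

yes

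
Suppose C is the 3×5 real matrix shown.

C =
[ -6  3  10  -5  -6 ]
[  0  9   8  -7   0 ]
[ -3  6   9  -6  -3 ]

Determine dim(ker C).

3

Row reduce to echelon form.
R3 ← R3 − (1/2)·R1: [0, 9/2, 4, -7/2, 0]
R3 ← R3 − (1/2)·R2: [0, 0, 0, 0, 0]
2 nonzero rows, so rank(C) = 2.
C has 5 columns; by rank–nullity, nullity = 5 − 2 = 3.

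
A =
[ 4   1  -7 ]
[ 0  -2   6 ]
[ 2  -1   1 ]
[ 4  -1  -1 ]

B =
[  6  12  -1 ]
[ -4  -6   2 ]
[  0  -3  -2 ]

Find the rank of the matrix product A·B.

First compute AB:
[[ 20,  63,  12],
 [  8,  -6, -16],
 [ 16,  27,  -6],
 [ 28,  57,  -4]]
Now row reduce the product.
R2 ← R2 − (2/5)·R1: [0, -156/5, -104/5]
R3 ← R3 − (4/5)·R1: [0, -117/5, -78/5]
R4 ← R4 − (7/5)·R1: [0, -156/5, -104/5]
R3 ← R3 − (3/4)·R2: [0, 0, 0]
R4 ← R4 − R2: [0, 0, 0]
2 nonzero rows, so rank(AB) = 2.

2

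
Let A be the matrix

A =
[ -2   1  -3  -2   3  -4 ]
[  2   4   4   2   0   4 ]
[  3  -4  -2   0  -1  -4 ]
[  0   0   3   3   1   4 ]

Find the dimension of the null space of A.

2

Row reduce to echelon form.
R2 ← R2 + R1: [0, 5, 1, 0, 3, 0]
R3 ← R3 + (3/2)·R1: [0, -5/2, -13/2, -3, 7/2, -10]
R3 ← R3 + (1/2)·R2: [0, 0, -6, -3, 5, -10]
R4 ← R4 + (1/2)·R3: [0, 0, 0, 3/2, 7/2, -1]
4 nonzero rows, so rank(A) = 4.
A has 6 columns; by rank–nullity, nullity = 6 − 4 = 2.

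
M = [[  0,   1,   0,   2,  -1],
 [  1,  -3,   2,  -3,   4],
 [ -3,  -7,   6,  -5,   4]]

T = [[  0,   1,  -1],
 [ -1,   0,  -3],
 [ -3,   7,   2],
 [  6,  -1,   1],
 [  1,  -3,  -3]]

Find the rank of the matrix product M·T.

3

First compute MT:
[[ 10,   1,   2],
 [-17,   6,  -3],
 [-37,  32,  19]]
Now row reduce the product.
R2 ← R2 + (17/10)·R1: [0, 77/10, 2/5]
R3 ← R3 + (37/10)·R1: [0, 357/10, 132/5]
R3 ← R3 − (51/11)·R2: [0, 0, 270/11]
3 nonzero rows, so rank(MT) = 3.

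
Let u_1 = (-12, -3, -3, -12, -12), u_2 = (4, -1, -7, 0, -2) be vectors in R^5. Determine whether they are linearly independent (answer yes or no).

yes

Form the matrix with these vectors as rows and row reduce.
R2 ← R2 + (1/3)·R1: [0, -2, -8, -4, -6]
2 nonzero rows, so the 2 vectors span a space of dimension 2.
Since 2 = 2, the vectors are linearly independent.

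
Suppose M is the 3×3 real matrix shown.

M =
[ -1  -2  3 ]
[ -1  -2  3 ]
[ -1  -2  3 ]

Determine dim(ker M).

2

Row reduce to echelon form.
R2 ← R2 − R1: [0, 0, 0]
R3 ← R3 − R1: [0, 0, 0]
1 nonzero row, so rank(M) = 1.
M has 3 columns; by rank–nullity, nullity = 3 − 1 = 2.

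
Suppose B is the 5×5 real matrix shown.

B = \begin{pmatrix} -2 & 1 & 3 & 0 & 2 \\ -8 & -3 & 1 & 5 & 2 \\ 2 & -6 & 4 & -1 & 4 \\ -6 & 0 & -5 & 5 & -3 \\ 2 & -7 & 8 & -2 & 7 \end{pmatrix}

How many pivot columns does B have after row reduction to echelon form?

3

Row reduce to echelon form.
R2 ← R2 − (4)·R1: [0, -7, -11, 5, -6]
R3 ← R3 + R1: [0, -5, 7, -1, 6]
R4 ← R4 − (3)·R1: [0, -3, -14, 5, -9]
R5 ← R5 + R1: [0, -6, 11, -2, 9]
R3 ← R3 − (5/7)·R2: [0, 0, 104/7, -32/7, 72/7]
R4 ← R4 − (3/7)·R2: [0, 0, -65/7, 20/7, -45/7]
R5 ← R5 − (6/7)·R2: [0, 0, 143/7, -44/7, 99/7]
R4 ← R4 + (5/8)·R3: [0, 0, 0, 0, 0]
R5 ← R5 − (11/8)·R3: [0, 0, 0, 0, 0]
Echelon form has 3 nonzero rows, so rank(B) = 3.
Each nonzero row contributes one pivot column: 3 pivot columns.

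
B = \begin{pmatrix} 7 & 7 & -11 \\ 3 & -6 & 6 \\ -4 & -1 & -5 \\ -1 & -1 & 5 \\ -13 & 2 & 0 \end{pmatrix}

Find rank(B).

Row reduce to echelon form.
R2 ← R2 − (3/7)·R1: [0, -9, 75/7]
R3 ← R3 + (4/7)·R1: [0, 3, -79/7]
R4 ← R4 + (1/7)·R1: [0, 0, 24/7]
R5 ← R5 + (13/7)·R1: [0, 15, -143/7]
R3 ← R3 + (1/3)·R2: [0, 0, -54/7]
R5 ← R5 + (5/3)·R2: [0, 0, -18/7]
R4 ← R4 + (4/9)·R3: [0, 0, 0]
R5 ← R5 − (1/3)·R3: [0, 0, 0]
Echelon form has 3 nonzero rows, so rank(B) = 3.

3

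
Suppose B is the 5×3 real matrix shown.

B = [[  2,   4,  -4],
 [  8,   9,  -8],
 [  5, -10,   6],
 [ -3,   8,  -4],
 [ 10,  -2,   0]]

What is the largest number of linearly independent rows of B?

3

Row reduce to echelon form.
R2 ← R2 − (4)·R1: [0, -7, 8]
R3 ← R3 − (5/2)·R1: [0, -20, 16]
R4 ← R4 + (3/2)·R1: [0, 14, -10]
R5 ← R5 − (5)·R1: [0, -22, 20]
R3 ← R3 − (20/7)·R2: [0, 0, -48/7]
R4 ← R4 + (2)·R2: [0, 0, 6]
R5 ← R5 − (22/7)·R2: [0, 0, -36/7]
R4 ← R4 + (7/8)·R3: [0, 0, 0]
R5 ← R5 − (3/4)·R3: [0, 0, 0]
Echelon form has 3 nonzero rows, so rank(B) = 3.
The rank gives the maximum number of linearly independent rows: 3.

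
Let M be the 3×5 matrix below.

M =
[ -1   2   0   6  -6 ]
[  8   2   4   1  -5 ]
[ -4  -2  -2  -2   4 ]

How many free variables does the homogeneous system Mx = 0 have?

Row reduce to echelon form.
R2 ← R2 + (8)·R1: [0, 18, 4, 49, -53]
R3 ← R3 − (4)·R1: [0, -10, -2, -26, 28]
R3 ← R3 + (5/9)·R2: [0, 0, 2/9, 11/9, -13/9]
3 nonzero rows, so rank(M) = 3.
M has 5 columns; by rank–nullity, nullity = 5 − 3 = 2.

2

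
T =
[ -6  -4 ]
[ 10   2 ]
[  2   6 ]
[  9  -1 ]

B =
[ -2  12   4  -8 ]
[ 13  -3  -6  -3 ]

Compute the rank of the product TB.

First compute TB:
[[-40, -60,   0,  60],
 [  6, 114,  28, -86],
 [ 74,   6, -28, -34],
 [-31, 111,  42, -69]]
Now row reduce the product.
R2 ← R2 + (3/20)·R1: [0, 105, 28, -77]
R3 ← R3 + (37/20)·R1: [0, -105, -28, 77]
R4 ← R4 − (31/40)·R1: [0, 315/2, 42, -231/2]
R3 ← R3 + R2: [0, 0, 0, 0]
R4 ← R4 − (3/2)·R2: [0, 0, 0, 0]
2 nonzero rows, so rank(TB) = 2.

2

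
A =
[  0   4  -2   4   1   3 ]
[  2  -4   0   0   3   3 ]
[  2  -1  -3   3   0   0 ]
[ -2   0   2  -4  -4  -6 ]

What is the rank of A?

3

Row reduce to echelon form.
Swap R1 ↔ R2
R3 ← R3 − R1: [0, 3, -3, 3, -3, -3]
R4 ← R4 + R1: [0, -4, 2, -4, -1, -3]
R3 ← R3 − (3/4)·R2: [0, 0, -3/2, 0, -15/4, -21/4]
R4 ← R4 + R2: [0, 0, 0, 0, 0, 0]
Echelon form has 3 nonzero rows, so rank(A) = 3.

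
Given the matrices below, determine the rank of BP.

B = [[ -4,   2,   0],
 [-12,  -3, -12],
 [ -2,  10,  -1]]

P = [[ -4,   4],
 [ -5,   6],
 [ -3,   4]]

2

First compute BP:
[[  6,  -4],
 [ 99, -114],
 [-39,  48]]
Now row reduce the product.
R2 ← R2 − (33/2)·R1: [0, -48]
R3 ← R3 + (13/2)·R1: [0, 22]
R3 ← R3 + (11/24)·R2: [0, 0]
2 nonzero rows, so rank(BP) = 2.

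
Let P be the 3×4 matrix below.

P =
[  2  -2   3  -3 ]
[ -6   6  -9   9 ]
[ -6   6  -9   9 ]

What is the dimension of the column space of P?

Row reduce to echelon form.
R2 ← R2 + (3)·R1: [0, 0, 0, 0]
R3 ← R3 + (3)·R1: [0, 0, 0, 0]
Echelon form has 1 nonzero row, so rank(P) = 1.
The column space has dimension equal to the rank: 1.

1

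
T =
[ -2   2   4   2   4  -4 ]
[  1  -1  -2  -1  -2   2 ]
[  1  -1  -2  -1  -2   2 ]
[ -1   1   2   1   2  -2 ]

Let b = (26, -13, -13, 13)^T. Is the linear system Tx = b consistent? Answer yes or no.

yes

Row reduce the augmented matrix [T | b].
R2 ← R2 + (1/2)·R1: [0, 0, 0, 0, 0, 0, 0]
R3 ← R3 + (1/2)·R1: [0, 0, 0, 0, 0, 0, 0]
R4 ← R4 − (1/2)·R1: [0, 0, 0, 0, 0, 0, 0]
The echelon form has 1 nonzero rows, and every pivot lies in the first 6 columns, so rank(T) = rank([T|b]) = 1.
The system is consistent.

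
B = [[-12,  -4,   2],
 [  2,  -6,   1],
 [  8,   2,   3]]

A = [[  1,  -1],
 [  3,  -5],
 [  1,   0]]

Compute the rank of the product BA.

First compute BA:
[[-22,  32],
 [-15,  28],
 [ 17, -18]]
Now row reduce the product.
R2 ← R2 − (15/22)·R1: [0, 68/11]
R3 ← R3 + (17/22)·R1: [0, 74/11]
R3 ← R3 − (37/34)·R2: [0, 0]
2 nonzero rows, so rank(BA) = 2.

2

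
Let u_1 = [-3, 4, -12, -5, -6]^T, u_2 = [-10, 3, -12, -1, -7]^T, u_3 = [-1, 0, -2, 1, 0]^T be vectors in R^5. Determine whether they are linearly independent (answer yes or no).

Form the matrix with these vectors as rows and row reduce.
R2 ← R2 − (10/3)·R1: [0, -31/3, 28, 47/3, 13]
R3 ← R3 − (1/3)·R1: [0, -4/3, 2, 8/3, 2]
R3 ← R3 − (4/31)·R2: [0, 0, -50/31, 20/31, 10/31]
3 nonzero rows, so the 3 vectors span a space of dimension 3.
Since 3 = 3, the vectors are linearly independent.

yes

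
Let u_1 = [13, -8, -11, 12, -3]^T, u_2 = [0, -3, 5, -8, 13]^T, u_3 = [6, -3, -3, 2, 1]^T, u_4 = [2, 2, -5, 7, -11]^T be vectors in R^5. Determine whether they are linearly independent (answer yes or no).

no

Form the matrix with these vectors as rows and row reduce.
R3 ← R3 − (6/13)·R1: [0, 9/13, 27/13, -46/13, 31/13]
R4 ← R4 − (2/13)·R1: [0, 42/13, -43/13, 67/13, -137/13]
R3 ← R3 + (3/13)·R2: [0, 0, 42/13, -70/13, 70/13]
R4 ← R4 + (14/13)·R2: [0, 0, 27/13, -45/13, 45/13]
R4 ← R4 − (9/14)·R3: [0, 0, 0, 0, 0]
3 nonzero rows, so the 4 vectors span a space of dimension 3.
Since 3 < 4, the vectors are linearly dependent.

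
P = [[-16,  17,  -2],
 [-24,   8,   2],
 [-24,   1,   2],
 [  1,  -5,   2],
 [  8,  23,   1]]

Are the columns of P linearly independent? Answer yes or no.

Row reduce P to echelon form.
R2 ← R2 − (3/2)·R1: [0, -35/2, 5]
R3 ← R3 − (3/2)·R1: [0, -49/2, 5]
R4 ← R4 + (1/16)·R1: [0, -63/16, 15/8]
R5 ← R5 + (1/2)·R1: [0, 63/2, 0]
R3 ← R3 − (7/5)·R2: [0, 0, -2]
R4 ← R4 − (9/40)·R2: [0, 0, 3/4]
R5 ← R5 + (9/5)·R2: [0, 0, 9]
R4 ← R4 + (3/8)·R3: [0, 0, 0]
R5 ← R5 + (9/2)·R3: [0, 0, 0]
3 pivots among 3 columns.
Every column is a pivot column, so the columns are linearly independent.

yes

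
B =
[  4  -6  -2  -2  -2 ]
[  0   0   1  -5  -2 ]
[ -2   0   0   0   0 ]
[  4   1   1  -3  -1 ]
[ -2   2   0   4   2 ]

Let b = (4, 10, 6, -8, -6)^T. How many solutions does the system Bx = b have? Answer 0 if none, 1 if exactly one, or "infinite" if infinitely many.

Row reduce the augmented matrix [B | b].
R3 ← R3 + (1/2)·R1: [0, -3, -1, -1, -1, 8]
R4 ← R4 − R1: [0, 7, 3, -1, 1, -12]
R5 ← R5 + (1/2)·R1: [0, -1, -1, 3, 1, -4]
Swap R2 ↔ R3
R4 ← R4 + (7/3)·R2: [0, 0, 2/3, -10/3, -4/3, 20/3]
R5 ← R5 − (1/3)·R2: [0, 0, -2/3, 10/3, 4/3, -20/3]
R4 ← R4 − (2/3)·R3: [0, 0, 0, 0, 0, 0]
R5 ← R5 + (2/3)·R3: [0, 0, 0, 0, 0, 0]
The echelon form has 3 nonzero rows, and every pivot lies in the first 5 columns, so rank(B) = rank([B|b]) = 3.
The system is consistent.
rank = 3 < 5 unknowns, so there are infinitely many solutions.

infinite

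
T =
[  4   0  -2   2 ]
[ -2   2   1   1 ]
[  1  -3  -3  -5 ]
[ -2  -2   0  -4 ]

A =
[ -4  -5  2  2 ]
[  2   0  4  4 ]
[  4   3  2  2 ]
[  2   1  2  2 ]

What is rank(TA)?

2

First compute TA:
[[-20, -24,   8,   8],
 [ 18,  14,   8,   8],
 [-32, -19, -26, -26],
 [ -4,   6, -20, -20]]
Now row reduce the product.
R2 ← R2 + (9/10)·R1: [0, -38/5, 76/5, 76/5]
R3 ← R3 − (8/5)·R1: [0, 97/5, -194/5, -194/5]
R4 ← R4 − (1/5)·R1: [0, 54/5, -108/5, -108/5]
R3 ← R3 + (97/38)·R2: [0, 0, 0, 0]
R4 ← R4 + (27/19)·R2: [0, 0, 0, 0]
2 nonzero rows, so rank(TA) = 2.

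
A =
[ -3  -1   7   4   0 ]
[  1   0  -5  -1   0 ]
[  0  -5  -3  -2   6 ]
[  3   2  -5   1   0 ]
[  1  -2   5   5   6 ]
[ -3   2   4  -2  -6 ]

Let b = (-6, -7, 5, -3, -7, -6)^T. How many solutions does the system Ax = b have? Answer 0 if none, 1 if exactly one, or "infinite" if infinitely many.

0

Row reduce the augmented matrix [A | b].
R2 ← R2 + (1/3)·R1: [0, -1/3, -8/3, 1/3, 0, -9]
R4 ← R4 + R1: [0, 1, 2, 5, 0, -9]
R5 ← R5 + (1/3)·R1: [0, -7/3, 22/3, 19/3, 6, -9]
R6 ← R6 − R1: [0, 3, -3, -6, -6, 0]
R3 ← R3 − (15)·R2: [0, 0, 37, -7, 6, 140]
R4 ← R4 + (3)·R2: [0, 0, -6, 6, 0, -36]
R5 ← R5 − (7)·R2: [0, 0, 26, 4, 6, 54]
R6 ← R6 + (9)·R2: [0, 0, -27, -3, -6, -81]
R4 ← R4 + (6/37)·R3: [0, 0, 0, 180/37, 36/37, -492/37]
R5 ← R5 − (26/37)·R3: [0, 0, 0, 330/37, 66/37, -1642/37]
R6 ← R6 + (27/37)·R3: [0, 0, 0, -300/37, -60/37, 783/37]
R5 ← R5 − (11/6)·R4: [0, 0, 0, 0, 0, -20]
R6 ← R6 + (5/3)·R4: [0, 0, 0, 0, 0, -1]
R6 ← R6 − (1/20)·R5: [0, 0, 0, 0, 0, 0]
The echelon form has 5 nonzero rows; the last pivot sits in the augmented column, so rank(A) = 4 but rank([A|b]) = 5.
Since the ranks differ, the system is inconsistent.
It has no solutions.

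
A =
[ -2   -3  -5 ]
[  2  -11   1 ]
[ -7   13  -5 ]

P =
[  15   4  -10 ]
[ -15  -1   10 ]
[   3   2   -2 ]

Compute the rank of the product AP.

First compute AP:
[[  0, -15,   0],
 [198,  21, -132],
 [-315, -51, 210]]
Now row reduce the product.
Swap R1 ↔ R2
R3 ← R3 + (35/22)·R1: [0, -387/22, 0]
R3 ← R3 − (129/110)·R2: [0, 0, 0]
2 nonzero rows, so rank(AP) = 2.

2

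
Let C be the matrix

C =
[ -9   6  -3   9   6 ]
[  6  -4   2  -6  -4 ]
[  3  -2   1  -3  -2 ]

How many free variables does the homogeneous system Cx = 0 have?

Row reduce to echelon form.
R2 ← R2 + (2/3)·R1: [0, 0, 0, 0, 0]
R3 ← R3 + (1/3)·R1: [0, 0, 0, 0, 0]
1 nonzero row, so rank(C) = 1.
C has 5 columns; by rank–nullity, nullity = 5 − 1 = 4.

4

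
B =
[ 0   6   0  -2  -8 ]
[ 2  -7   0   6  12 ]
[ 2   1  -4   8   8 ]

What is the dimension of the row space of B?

3

Row reduce to echelon form.
Swap R1 ↔ R2
R3 ← R3 − R1: [0, 8, -4, 2, -4]
R3 ← R3 − (4/3)·R2: [0, 0, -4, 14/3, 20/3]
Echelon form has 3 nonzero rows, so rank(B) = 3.
The row space has dimension equal to the rank: 3.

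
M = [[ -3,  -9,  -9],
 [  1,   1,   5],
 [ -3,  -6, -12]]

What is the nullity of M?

Row reduce to echelon form.
R2 ← R2 + (1/3)·R1: [0, -2, 2]
R3 ← R3 − R1: [0, 3, -3]
R3 ← R3 + (3/2)·R2: [0, 0, 0]
2 nonzero rows, so rank(M) = 2.
M has 3 columns; by rank–nullity, nullity = 3 − 2 = 1.

1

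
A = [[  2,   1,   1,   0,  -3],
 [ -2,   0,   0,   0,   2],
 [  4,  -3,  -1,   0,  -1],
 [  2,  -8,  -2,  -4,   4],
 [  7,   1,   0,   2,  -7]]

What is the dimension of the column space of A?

Row reduce to echelon form.
R2 ← R2 + R1: [0, 1, 1, 0, -1]
R3 ← R3 − (2)·R1: [0, -5, -3, 0, 5]
R4 ← R4 − R1: [0, -9, -3, -4, 7]
R5 ← R5 − (7/2)·R1: [0, -5/2, -7/2, 2, 7/2]
R3 ← R3 + (5)·R2: [0, 0, 2, 0, 0]
R4 ← R4 + (9)·R2: [0, 0, 6, -4, -2]
R5 ← R5 + (5/2)·R2: [0, 0, -1, 2, 1]
R4 ← R4 − (3)·R3: [0, 0, 0, -4, -2]
R5 ← R5 + (1/2)·R3: [0, 0, 0, 2, 1]
R5 ← R5 + (1/2)·R4: [0, 0, 0, 0, 0]
Echelon form has 4 nonzero rows, so rank(A) = 4.
The column space has dimension equal to the rank: 4.

4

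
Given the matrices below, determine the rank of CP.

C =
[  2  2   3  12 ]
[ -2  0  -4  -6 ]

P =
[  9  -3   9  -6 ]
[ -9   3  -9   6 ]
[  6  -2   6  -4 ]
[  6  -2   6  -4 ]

First compute CP:
[[ 90, -30,  90, -60],
 [-78,  26, -78,  52]]
Now row reduce the product.
R2 ← R2 + (13/15)·R1: [0, 0, 0, 0]
1 nonzero row, so rank(CP) = 1.

1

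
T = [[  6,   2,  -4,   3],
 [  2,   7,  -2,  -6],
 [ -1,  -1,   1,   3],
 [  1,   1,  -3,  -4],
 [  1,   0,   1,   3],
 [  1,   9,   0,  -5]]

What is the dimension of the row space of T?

4

Row reduce to echelon form.
R2 ← R2 − (1/3)·R1: [0, 19/3, -2/3, -7]
R3 ← R3 + (1/6)·R1: [0, -2/3, 1/3, 7/2]
R4 ← R4 − (1/6)·R1: [0, 2/3, -7/3, -9/2]
R5 ← R5 − (1/6)·R1: [0, -1/3, 5/3, 5/2]
R6 ← R6 − (1/6)·R1: [0, 26/3, 2/3, -11/2]
R3 ← R3 + (2/19)·R2: [0, 0, 5/19, 105/38]
R4 ← R4 − (2/19)·R2: [0, 0, -43/19, -143/38]
R5 ← R5 + (1/19)·R2: [0, 0, 31/19, 81/38]
R6 ← R6 − (26/19)·R2: [0, 0, 30/19, 155/38]
R4 ← R4 + (43/5)·R3: [0, 0, 0, 20]
R5 ← R5 − (31/5)·R3: [0, 0, 0, -15]
R6 ← R6 − (6)·R3: [0, 0, 0, -25/2]
R5 ← R5 + (3/4)·R4: [0, 0, 0, 0]
R6 ← R6 + (5/8)·R4: [0, 0, 0, 0]
Echelon form has 4 nonzero rows, so rank(T) = 4.
The row space has dimension equal to the rank: 4.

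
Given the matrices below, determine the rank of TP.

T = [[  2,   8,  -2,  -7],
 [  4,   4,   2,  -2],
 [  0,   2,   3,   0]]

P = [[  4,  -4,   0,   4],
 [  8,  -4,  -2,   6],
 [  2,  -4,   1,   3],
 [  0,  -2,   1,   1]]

First compute TP:
[[ 68, -18, -25,  43],
 [ 52, -36,  -8,  44],
 [ 22, -20,  -1,  21]]
Now row reduce the product.
R2 ← R2 − (13/17)·R1: [0, -378/17, 189/17, 189/17]
R3 ← R3 − (11/34)·R1: [0, -241/17, 241/34, 241/34]
R3 ← R3 − (241/378)·R2: [0, 0, 0, 0]
2 nonzero rows, so rank(TP) = 2.

2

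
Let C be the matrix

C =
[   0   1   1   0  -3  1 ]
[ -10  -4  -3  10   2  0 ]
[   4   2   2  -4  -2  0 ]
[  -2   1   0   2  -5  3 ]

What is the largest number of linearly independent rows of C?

Row reduce to echelon form.
Swap R1 ↔ R2
R3 ← R3 + (2/5)·R1: [0, 2/5, 4/5, 0, -6/5, 0]
R4 ← R4 − (1/5)·R1: [0, 9/5, 3/5, 0, -27/5, 3]
R3 ← R3 − (2/5)·R2: [0, 0, 2/5, 0, 0, -2/5]
R4 ← R4 − (9/5)·R2: [0, 0, -6/5, 0, 0, 6/5]
R4 ← R4 + (3)·R3: [0, 0, 0, 0, 0, 0]
Echelon form has 3 nonzero rows, so rank(C) = 3.
The rank gives the maximum number of linearly independent rows: 3.

3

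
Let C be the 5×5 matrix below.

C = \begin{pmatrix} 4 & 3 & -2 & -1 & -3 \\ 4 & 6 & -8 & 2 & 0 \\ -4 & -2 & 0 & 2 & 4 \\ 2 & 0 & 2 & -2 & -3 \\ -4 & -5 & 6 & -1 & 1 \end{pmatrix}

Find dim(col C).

Row reduce to echelon form.
R2 ← R2 − R1: [0, 3, -6, 3, 3]
R3 ← R3 + R1: [0, 1, -2, 1, 1]
R4 ← R4 − (1/2)·R1: [0, -3/2, 3, -3/2, -3/2]
R5 ← R5 + R1: [0, -2, 4, -2, -2]
R3 ← R3 − (1/3)·R2: [0, 0, 0, 0, 0]
R4 ← R4 + (1/2)·R2: [0, 0, 0, 0, 0]
R5 ← R5 + (2/3)·R2: [0, 0, 0, 0, 0]
Echelon form has 2 nonzero rows, so rank(C) = 2.
The column space has dimension equal to the rank: 2.

2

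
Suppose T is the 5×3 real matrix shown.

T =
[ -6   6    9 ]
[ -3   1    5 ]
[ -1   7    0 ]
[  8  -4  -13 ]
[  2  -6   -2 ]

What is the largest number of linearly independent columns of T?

Row reduce to echelon form.
R2 ← R2 − (1/2)·R1: [0, -2, 1/2]
R3 ← R3 − (1/6)·R1: [0, 6, -3/2]
R4 ← R4 + (4/3)·R1: [0, 4, -1]
R5 ← R5 + (1/3)·R1: [0, -4, 1]
R3 ← R3 + (3)·R2: [0, 0, 0]
R4 ← R4 + (2)·R2: [0, 0, 0]
R5 ← R5 − (2)·R2: [0, 0, 0]
Echelon form has 2 nonzero rows, so rank(T) = 2.
The rank gives the maximum number of linearly independent columns: 2.

2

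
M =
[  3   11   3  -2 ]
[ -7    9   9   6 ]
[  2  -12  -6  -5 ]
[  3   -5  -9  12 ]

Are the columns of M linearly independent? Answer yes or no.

no

Row reduce M to echelon form.
R2 ← R2 + (7/3)·R1: [0, 104/3, 16, 4/3]
R3 ← R3 − (2/3)·R1: [0, -58/3, -8, -11/3]
R4 ← R4 − R1: [0, -16, -12, 14]
R3 ← R3 + (29/52)·R2: [0, 0, 12/13, -38/13]
R4 ← R4 + (6/13)·R2: [0, 0, -60/13, 190/13]
R4 ← R4 + (5)·R3: [0, 0, 0, 0]
3 pivots among 4 columns.
Only 3 < 4 pivot columns, so the columns are linearly dependent.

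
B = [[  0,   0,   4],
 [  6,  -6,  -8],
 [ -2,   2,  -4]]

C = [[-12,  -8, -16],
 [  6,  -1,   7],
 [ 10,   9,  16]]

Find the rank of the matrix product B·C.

First compute BC:
[[ 40,  36,  64],
 [-188, -114, -266],
 [ -4, -22, -18]]
Now row reduce the product.
R2 ← R2 + (47/10)·R1: [0, 276/5, 174/5]
R3 ← R3 + (1/10)·R1: [0, -92/5, -58/5]
R3 ← R3 + (1/3)·R2: [0, 0, 0]
2 nonzero rows, so rank(BC) = 2.

2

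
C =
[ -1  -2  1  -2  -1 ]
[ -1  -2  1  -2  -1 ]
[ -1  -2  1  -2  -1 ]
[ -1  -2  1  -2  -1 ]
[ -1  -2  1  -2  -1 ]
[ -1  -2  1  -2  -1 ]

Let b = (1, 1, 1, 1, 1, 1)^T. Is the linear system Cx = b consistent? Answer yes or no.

yes

Row reduce the augmented matrix [C | b].
R2 ← R2 − R1: [0, 0, 0, 0, 0, 0]
R3 ← R3 − R1: [0, 0, 0, 0, 0, 0]
R4 ← R4 − R1: [0, 0, 0, 0, 0, 0]
R5 ← R5 − R1: [0, 0, 0, 0, 0, 0]
R6 ← R6 − R1: [0, 0, 0, 0, 0, 0]
The echelon form has 1 nonzero rows, and every pivot lies in the first 5 columns, so rank(C) = rank([C|b]) = 1.
The system is consistent.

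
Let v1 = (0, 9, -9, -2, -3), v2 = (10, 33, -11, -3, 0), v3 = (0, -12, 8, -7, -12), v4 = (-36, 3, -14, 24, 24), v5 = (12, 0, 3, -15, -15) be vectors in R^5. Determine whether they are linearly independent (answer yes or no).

yes

Form the matrix with these vectors as rows and row reduce.
Swap R1 ↔ R2
R4 ← R4 + (18/5)·R1: [0, 609/5, -268/5, 66/5, 24]
R5 ← R5 − (6/5)·R1: [0, -198/5, 81/5, -57/5, -15]
R3 ← R3 + (4/3)·R2: [0, 0, -4, -29/3, -16]
R4 ← R4 − (203/15)·R2: [0, 0, 341/5, 604/15, 323/5]
R5 ← R5 + (22/5)·R2: [0, 0, -117/5, -101/5, -141/5]
R4 ← R4 + (341/20)·R3: [0, 0, 0, -2491/20, -1041/5]
R5 ← R5 − (117/20)·R3: [0, 0, 0, 727/20, 327/5]
R5 ← R5 + (727/2491)·R4: [0, 0, 0, 0, 11550/2491]
5 nonzero rows, so the 5 vectors span a space of dimension 5.
Since 5 = 5, the vectors are linearly independent.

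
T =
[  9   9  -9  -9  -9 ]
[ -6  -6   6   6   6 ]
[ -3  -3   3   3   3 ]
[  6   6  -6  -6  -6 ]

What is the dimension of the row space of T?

1

Row reduce to echelon form.
R2 ← R2 + (2/3)·R1: [0, 0, 0, 0, 0]
R3 ← R3 + (1/3)·R1: [0, 0, 0, 0, 0]
R4 ← R4 − (2/3)·R1: [0, 0, 0, 0, 0]
Echelon form has 1 nonzero row, so rank(T) = 1.
The row space has dimension equal to the rank: 1.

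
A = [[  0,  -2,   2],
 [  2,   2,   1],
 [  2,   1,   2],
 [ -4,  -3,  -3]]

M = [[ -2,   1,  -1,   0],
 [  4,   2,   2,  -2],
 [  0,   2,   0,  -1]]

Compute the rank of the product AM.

2

First compute AM:
[[ -8,   0,  -4,   2],
 [  4,   8,   2,  -5],
 [  0,   8,   0,  -4],
 [ -4, -16,  -2,   9]]
Now row reduce the product.
R2 ← R2 + (1/2)·R1: [0, 8, 0, -4]
R4 ← R4 − (1/2)·R1: [0, -16, 0, 8]
R3 ← R3 − R2: [0, 0, 0, 0]
R4 ← R4 + (2)·R2: [0, 0, 0, 0]
2 nonzero rows, so rank(AM) = 2.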